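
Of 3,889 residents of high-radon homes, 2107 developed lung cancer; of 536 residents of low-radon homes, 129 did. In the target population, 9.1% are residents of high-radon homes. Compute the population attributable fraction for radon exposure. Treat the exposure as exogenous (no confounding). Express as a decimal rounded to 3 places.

p₁ = P(outcome | exposed) = 2107/3889 = 0.54178
p₀ = P(outcome | unexposed) = 129/536 = 0.24067
Overall risk P(Y=1) = π·p₁ + (1−π)·p₀ = 0.091×0.54178 + 0.909×0.24067 = 0.26807.
Under exogeneity, PAF = [P(Y=1) − p₀] / P(Y=1).
PAF = (0.26807 − 0.24067) / 0.26807 ≈ 0.1022

PAF ≈ 0.102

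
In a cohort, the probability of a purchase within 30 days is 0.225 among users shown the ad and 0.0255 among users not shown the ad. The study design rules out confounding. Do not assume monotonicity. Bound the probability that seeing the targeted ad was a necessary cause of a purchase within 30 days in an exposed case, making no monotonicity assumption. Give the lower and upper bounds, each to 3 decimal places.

Let p₁ = 0.225, p₀ = 0.0255.
Under exogeneity alone the bounds on PN are max{0,(p₁−p₀)/p₁} ≤ PN ≤ min{1,(1−p₀)/p₁}.
  lower = (p₁ − p₀)/p₁ = 0.1995 / 0.225 ≈ 0.8867
  upper = min{1, (1 − p₀)/p₁} = 0.9745 / 0.225 ≈ 4.3311 → capped at 1

0.887 ≤ PN ≤ 1.000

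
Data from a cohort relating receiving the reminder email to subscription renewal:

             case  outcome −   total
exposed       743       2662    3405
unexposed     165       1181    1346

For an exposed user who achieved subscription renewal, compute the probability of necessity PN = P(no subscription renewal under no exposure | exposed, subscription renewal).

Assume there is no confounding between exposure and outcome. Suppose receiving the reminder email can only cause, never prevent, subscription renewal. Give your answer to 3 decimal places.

PN ≈ 0.438

p₁ = P(outcome | exposed) = 743/3405 = 0.21821
p₀ = P(outcome | unexposed) = 165/1346 = 0.12259
Under exogeneity and monotonicity, PN = (p₁ − p₀)/p₁.
PN = (0.21821 − 0.12259) / 0.21821 ≈ 0.4382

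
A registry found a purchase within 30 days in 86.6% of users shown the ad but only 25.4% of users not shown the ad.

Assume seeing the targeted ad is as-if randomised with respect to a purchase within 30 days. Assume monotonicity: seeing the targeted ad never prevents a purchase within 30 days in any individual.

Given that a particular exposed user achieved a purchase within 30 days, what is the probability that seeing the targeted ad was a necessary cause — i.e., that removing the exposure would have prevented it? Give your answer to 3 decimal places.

PN ≈ 0.707

p₁ = 0.866, p₀ = 0.254.
Under exogeneity and monotonicity, PN = (p₁ − p₀) / p₁.
PN = (0.866 − 0.254) / 0.866 = 0.612 / 0.866 ≈ 0.7067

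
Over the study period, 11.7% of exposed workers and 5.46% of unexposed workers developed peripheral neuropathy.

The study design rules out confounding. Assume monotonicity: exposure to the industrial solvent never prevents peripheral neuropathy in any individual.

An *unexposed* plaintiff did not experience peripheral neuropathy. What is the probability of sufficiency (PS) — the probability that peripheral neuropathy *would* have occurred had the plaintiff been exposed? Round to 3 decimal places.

PS ≈ 0.066

p₁ = 0.117, p₀ = 0.0546.
Under exogeneity and monotonicity, PS = (p₁ − p₀) / (1 − p₀).
PS = (0.117 − 0.0546) / (1 − 0.0546) = 0.0624 / 0.9454 ≈ 0.0660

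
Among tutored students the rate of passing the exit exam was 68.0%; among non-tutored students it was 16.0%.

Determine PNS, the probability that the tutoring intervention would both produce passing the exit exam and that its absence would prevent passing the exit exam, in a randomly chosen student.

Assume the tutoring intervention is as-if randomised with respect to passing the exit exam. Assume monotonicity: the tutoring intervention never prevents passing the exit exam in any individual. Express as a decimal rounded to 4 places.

PNS ≈ 0.5200

p₁ = 0.68, p₀ = 0.16.
Under exogeneity and monotonicity, PNS = p₁ − p₀.
PNS = 0.68 − 0.16 = 0.52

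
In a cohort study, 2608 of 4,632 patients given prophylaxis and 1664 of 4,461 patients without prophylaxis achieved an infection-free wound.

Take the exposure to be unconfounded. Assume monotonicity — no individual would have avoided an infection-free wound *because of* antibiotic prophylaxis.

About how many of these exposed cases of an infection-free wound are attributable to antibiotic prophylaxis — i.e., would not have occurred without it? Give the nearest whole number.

about 880 cases

p₁ = P(outcome | exposed) = 2608/4632 = 0.56304
p₀ = P(outcome | unexposed) = 1664/4461 = 0.37301
PN = (p₁ − p₀)/p₁ = (0.56304 − 0.37301) / 0.56304 ≈ 0.33751.
Attributable cases ≈ PN × (exposed cases) = 0.33751 × 2608 ≈ 880.22.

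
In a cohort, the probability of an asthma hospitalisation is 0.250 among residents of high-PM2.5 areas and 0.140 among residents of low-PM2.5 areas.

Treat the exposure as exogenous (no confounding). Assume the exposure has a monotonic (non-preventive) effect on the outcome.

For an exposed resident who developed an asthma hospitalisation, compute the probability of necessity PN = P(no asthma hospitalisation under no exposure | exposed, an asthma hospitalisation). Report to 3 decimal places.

Let p₁ = 0.25, p₀ = 0.14.
Under exogeneity and monotonicity, PN = (p₁ − p₀) / p₁.
PN = (0.25 − 0.14) / 0.25 = 0.11 / 0.25 ≈ 0.4400

PN ≈ 0.440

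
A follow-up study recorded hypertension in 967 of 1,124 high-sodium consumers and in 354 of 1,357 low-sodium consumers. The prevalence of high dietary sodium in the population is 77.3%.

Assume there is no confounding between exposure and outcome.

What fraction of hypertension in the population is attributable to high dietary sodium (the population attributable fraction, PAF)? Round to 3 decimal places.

PAF ≈ 0.640

p₁ = P(outcome | exposed) = 967/1124 = 0.86032
p₀ = P(outcome | unexposed) = 354/1357 = 0.26087
Overall risk P(Y=1) = π·p₁ + (1−π)·p₀ = 0.773×0.86032 + 0.227×0.26087 = 0.72424.
Under exogeneity, PAF = [P(Y=1) − p₀] / P(Y=1).
PAF = (0.72424 − 0.26087) / 0.72424 ≈ 0.6398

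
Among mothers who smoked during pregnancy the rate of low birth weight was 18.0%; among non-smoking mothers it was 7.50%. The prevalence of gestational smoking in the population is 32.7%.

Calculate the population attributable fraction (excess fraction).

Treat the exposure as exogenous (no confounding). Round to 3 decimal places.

p₁ = 0.18, p₀ = 0.075.
Overall risk P(Y=1) = π·p₁ + (1−π)·p₀ = 0.327×0.18 + 0.673×0.075 = 0.10934.
Under exogeneity, PAF = [P(Y=1) − p₀] / P(Y=1).
PAF = (0.10934 − 0.075) / 0.10934 ≈ 0.3140

PAF ≈ 0.314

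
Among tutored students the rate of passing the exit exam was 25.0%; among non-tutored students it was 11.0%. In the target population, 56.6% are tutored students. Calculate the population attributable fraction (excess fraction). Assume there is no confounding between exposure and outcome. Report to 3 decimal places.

PAF ≈ 0.419

p₁ = 0.25, p₀ = 0.11.
Overall risk P(Y=1) = π·p₁ + (1−π)·p₀ = 0.566×0.25 + 0.434×0.11 = 0.18924.
Under exogeneity, PAF = [P(Y=1) − p₀] / P(Y=1).
PAF = (0.18924 − 0.11) / 0.18924 ≈ 0.4187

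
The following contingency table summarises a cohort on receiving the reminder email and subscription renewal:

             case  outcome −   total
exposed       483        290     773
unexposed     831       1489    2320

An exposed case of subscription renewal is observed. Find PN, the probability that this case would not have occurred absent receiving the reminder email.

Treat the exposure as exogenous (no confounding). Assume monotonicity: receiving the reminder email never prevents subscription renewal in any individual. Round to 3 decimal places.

PN ≈ 0.427

p₁ = P(outcome | exposed) = 483/773 = 0.62484
p₀ = P(outcome | unexposed) = 831/2320 = 0.35819
Under exogeneity and monotonicity, PN = (p₁ − p₀) / p₁.
PN = (0.62484 − 0.35819) / 0.62484 = 0.26665 / 0.62484 ≈ 0.4267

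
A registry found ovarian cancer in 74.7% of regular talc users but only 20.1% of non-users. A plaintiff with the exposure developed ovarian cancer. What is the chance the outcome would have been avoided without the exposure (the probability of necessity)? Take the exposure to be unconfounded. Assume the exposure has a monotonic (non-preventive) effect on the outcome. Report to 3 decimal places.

p₁ = 0.747, p₀ = 0.201.
Under exogeneity and monotonicity, PN = (p₁ − p₀) / p₁.
PN = (0.747 − 0.201) / 0.747 = 0.546 / 0.747 ≈ 0.7309

PN ≈ 0.731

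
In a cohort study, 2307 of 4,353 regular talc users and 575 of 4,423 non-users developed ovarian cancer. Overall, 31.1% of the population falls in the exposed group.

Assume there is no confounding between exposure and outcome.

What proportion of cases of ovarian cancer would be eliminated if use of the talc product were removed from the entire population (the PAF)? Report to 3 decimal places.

PAF ≈ 0.489

p₁ = P(outcome | exposed) = 2307/4353 = 0.52998
p₀ = P(outcome | unexposed) = 575/4423 = 0.13
Overall risk P(Y=1) = π·p₁ + (1−π)·p₀ = 0.311×0.52998 + 0.689×0.13 = 0.2544.
Under exogeneity, PAF = [P(Y=1) − p₀] / P(Y=1).
PAF = (0.2544 − 0.13) / 0.2544 ≈ 0.4890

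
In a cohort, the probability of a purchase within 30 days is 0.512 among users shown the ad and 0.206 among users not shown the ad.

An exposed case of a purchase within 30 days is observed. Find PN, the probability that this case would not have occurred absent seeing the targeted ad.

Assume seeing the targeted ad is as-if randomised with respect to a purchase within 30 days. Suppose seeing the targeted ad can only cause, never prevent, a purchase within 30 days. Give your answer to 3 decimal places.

Let p₁ = 0.512, p₀ = 0.206.
Under exogeneity and monotonicity, PN = (p₁ − p₀) / p₁.
PN = (0.512 − 0.206) / 0.512 = 0.306 / 0.512 ≈ 0.5977

PN ≈ 0.598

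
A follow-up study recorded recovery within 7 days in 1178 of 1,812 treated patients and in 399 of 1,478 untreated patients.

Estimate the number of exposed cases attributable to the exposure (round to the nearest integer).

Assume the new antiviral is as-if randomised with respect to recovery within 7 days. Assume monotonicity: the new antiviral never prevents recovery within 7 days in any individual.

about 689 cases

p₁ = P(outcome | exposed) = 1178/1812 = 0.65011
p₀ = P(outcome | unexposed) = 399/1478 = 0.26996
PN = (p₁ − p₀)/p₁ = (0.65011 − 0.26996) / 0.65011 ≈ 0.58475.
Attributable cases ≈ PN × (exposed cases) = 0.58475 × 1178 ≈ 688.83.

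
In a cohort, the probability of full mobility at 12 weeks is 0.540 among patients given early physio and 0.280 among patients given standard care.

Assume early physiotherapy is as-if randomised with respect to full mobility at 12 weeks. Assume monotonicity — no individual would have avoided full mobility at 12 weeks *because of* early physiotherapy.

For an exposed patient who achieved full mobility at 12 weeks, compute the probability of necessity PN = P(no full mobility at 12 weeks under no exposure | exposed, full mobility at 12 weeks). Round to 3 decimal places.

PN ≈ 0.481

Let p₁ = 0.54, p₀ = 0.28.
Under exogeneity and monotonicity, PN = (p₁ − p₀) / p₁.
PN = (0.54 − 0.28) / 0.54 = 0.26 / 0.54 ≈ 0.4815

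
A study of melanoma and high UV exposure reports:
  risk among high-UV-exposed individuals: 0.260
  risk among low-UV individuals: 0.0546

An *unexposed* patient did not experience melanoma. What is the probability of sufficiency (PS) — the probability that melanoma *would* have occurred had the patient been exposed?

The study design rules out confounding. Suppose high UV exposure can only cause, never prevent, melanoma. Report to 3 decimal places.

PS ≈ 0.217

Let p₁ = 0.26, p₀ = 0.0546.
Under exogeneity and monotonicity, PS = (p₁ − p₀) / (1 − p₀).
PS = (0.26 − 0.0546) / (1 − 0.0546) = 0.2054 / 0.9454 ≈ 0.2173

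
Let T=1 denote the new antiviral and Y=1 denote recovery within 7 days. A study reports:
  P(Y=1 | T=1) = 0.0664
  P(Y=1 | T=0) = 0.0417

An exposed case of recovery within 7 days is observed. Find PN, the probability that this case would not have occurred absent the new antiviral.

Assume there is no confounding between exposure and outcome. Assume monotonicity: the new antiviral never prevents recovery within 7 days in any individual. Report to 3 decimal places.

Let p₁ = 0.0664, p₀ = 0.0417.
Under exogeneity and monotonicity, PN = (p₁ − p₀) / p₁.
PN = (0.0664 − 0.0417) / 0.0664 = 0.0247 / 0.0664 ≈ 0.3720

PN ≈ 0.372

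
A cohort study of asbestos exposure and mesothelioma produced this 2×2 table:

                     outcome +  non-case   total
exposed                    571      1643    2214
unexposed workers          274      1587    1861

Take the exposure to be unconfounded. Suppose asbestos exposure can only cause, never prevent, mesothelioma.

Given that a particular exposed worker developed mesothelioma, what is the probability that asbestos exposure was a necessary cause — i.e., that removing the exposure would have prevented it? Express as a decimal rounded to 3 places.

PN ≈ 0.429

p₁ = P(outcome | exposed) = 571/2214 = 0.2579
p₀ = P(outcome | unexposed) = 274/1861 = 0.14723
Under exogeneity and monotonicity, PN = (p₁ − p₀)/p₁.
PN = (0.2579 − 0.14723) / 0.2579 ≈ 0.4291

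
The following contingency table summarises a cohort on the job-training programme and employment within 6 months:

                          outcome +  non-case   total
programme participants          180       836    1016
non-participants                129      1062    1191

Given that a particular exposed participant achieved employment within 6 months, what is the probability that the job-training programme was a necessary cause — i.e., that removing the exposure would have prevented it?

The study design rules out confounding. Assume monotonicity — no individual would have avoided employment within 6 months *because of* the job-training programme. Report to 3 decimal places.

p₁ = P(outcome | exposed) = 180/1016 = 0.17717
p₀ = P(outcome | unexposed) = 129/1191 = 0.10831
Under exogeneity and monotonicity, PN = (p₁ − p₀) / p₁.
PN = (0.17717 − 0.10831) / 0.17717 = 0.068853 / 0.17717 ≈ 0.3886

PN ≈ 0.389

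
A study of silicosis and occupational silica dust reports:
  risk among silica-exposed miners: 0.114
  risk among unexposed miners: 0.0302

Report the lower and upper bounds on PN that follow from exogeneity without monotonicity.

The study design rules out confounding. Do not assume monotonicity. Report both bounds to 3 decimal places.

Let p₁ = 0.114, p₀ = 0.0302.
Under exogeneity alone the bounds on PN are max{0,(p₁−p₀)/p₁} ≤ PN ≤ min{1,(1−p₀)/p₁}.
  lower = (p₁ − p₀)/p₁ = 0.0838 / 0.114 ≈ 0.7351
  upper = min{1, (1 − p₀)/p₁} = 0.9698 / 0.114 ≈ 8.5070 → capped at 1

0.735 ≤ PN ≤ 1.000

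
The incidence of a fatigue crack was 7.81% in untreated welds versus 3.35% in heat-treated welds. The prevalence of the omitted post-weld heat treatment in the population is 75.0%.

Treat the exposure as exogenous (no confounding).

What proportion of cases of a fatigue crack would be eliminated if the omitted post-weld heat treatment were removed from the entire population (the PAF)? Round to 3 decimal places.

p₁ = 0.0781, p₀ = 0.0335.
Overall risk P(Y=1) = π·p₁ + (1−π)·p₀ = 0.75×0.0781 + 0.25×0.0335 = 0.06695.
Under exogeneity, PAF = [P(Y=1) − p₀] / P(Y=1).
PAF = (0.06695 − 0.0335) / 0.06695 ≈ 0.4996

PAF ≈ 0.500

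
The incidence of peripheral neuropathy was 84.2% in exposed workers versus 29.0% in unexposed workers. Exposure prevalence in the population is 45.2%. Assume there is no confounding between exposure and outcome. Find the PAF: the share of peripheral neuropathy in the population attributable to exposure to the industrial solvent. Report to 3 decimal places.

p₁ = 0.842, p₀ = 0.29.
Overall risk P(Y=1) = π·p₁ + (1−π)·p₀ = 0.452×0.842 + 0.548×0.29 = 0.5395.
Under exogeneity, PAF = [P(Y=1) − p₀] / P(Y=1).
PAF = (0.5395 − 0.29) / 0.5395 ≈ 0.4625

PAF ≈ 0.462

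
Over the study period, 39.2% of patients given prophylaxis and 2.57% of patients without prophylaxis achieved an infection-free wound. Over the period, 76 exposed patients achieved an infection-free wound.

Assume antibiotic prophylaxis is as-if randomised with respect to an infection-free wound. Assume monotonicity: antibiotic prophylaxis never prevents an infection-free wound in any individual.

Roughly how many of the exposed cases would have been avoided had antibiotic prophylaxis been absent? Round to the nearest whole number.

about 71 cases

p₁ = 0.392, p₀ = 0.0257.
PN = (p₁ − p₀)/p₁ = (0.392 − 0.0257) / 0.392 ≈ 0.93444.
Attributable cases ≈ PN × (exposed cases) = 0.93444 × 76 ≈ 71.02.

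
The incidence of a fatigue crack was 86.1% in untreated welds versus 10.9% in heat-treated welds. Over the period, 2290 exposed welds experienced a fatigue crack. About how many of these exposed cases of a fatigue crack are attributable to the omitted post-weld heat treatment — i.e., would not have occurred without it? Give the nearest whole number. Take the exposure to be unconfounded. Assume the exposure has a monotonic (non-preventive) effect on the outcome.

p₁ = 0.861, p₀ = 0.109.
PN = (p₁ − p₀)/p₁ = (0.861 − 0.109) / 0.861 ≈ 0.87340.
Attributable cases ≈ PN × (exposed cases) = 0.87340 × 2290 ≈ 2000.09.

about 2000 cases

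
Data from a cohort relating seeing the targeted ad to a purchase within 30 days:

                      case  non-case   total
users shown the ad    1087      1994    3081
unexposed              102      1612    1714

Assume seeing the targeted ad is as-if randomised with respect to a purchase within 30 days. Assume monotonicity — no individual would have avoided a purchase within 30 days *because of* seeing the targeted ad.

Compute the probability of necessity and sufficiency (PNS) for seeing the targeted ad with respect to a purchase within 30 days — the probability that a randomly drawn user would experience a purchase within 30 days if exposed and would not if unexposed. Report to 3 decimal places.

p₁ = P(outcome | exposed) = 1087/3081 = 0.35281
p₀ = P(outcome | unexposed) = 102/1714 = 0.05951
Under exogeneity and monotonicity, PNS = p₁ − p₀.
PNS = 0.35281 − 0.05951 = 0.2933

PNS ≈ 0.293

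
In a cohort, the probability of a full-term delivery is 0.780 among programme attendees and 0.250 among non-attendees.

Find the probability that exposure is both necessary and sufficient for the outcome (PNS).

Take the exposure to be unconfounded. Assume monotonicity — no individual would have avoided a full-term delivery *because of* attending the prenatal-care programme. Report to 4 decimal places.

Let p₁ = 0.78, p₀ = 0.25.
Under exogeneity and monotonicity, PNS = p₁ − p₀.
PNS = 0.78 − 0.25 = 0.53

PNS ≈ 0.5300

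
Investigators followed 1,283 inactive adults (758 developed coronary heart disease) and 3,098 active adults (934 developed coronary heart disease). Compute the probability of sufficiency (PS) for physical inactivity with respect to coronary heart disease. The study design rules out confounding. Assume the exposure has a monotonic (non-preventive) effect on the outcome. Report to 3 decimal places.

PS ≈ 0.414

p₁ = P(outcome | exposed) = 758/1283 = 0.5908
p₀ = P(outcome | unexposed) = 934/3098 = 0.30148
Under exogeneity and monotonicity, PS = (p₁ − p₀) / (1 − p₀).
PS = (0.5908 − 0.30148) / (1 − 0.30148) = 0.28932 / 0.69852 ≈ 0.4142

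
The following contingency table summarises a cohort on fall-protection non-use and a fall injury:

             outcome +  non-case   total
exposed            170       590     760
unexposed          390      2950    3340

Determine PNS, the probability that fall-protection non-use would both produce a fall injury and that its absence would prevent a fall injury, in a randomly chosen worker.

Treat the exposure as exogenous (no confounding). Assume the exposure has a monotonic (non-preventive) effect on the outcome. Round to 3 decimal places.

p₁ = P(outcome | exposed) = 170/760 = 0.22368
p₀ = P(outcome | unexposed) = 390/3340 = 0.11677
Under exogeneity and monotonicity, PNS = p₁ − p₀.
PNS = 0.22368 − 0.11677 = 0.10692

PNS ≈ 0.107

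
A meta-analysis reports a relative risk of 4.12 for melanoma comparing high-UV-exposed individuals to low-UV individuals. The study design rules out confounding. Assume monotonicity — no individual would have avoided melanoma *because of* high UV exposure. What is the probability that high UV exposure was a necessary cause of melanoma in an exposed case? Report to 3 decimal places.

PN ≈ 0.757

Under exogeneity and monotonicity, PN = (RR − 1) / RR = 1 − 1/RR.
PN = (4.12 − 1) / 4.12 = 3.12 / 4.12 ≈ 0.7573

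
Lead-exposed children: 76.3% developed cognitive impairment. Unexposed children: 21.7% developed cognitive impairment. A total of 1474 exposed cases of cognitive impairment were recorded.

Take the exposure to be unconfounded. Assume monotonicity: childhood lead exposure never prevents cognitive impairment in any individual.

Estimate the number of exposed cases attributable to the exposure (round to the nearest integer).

about 1055 cases

p₁ = 0.763, p₀ = 0.217.
PN = (p₁ − p₀)/p₁ = (0.763 − 0.217) / 0.763 ≈ 0.71560.
Attributable cases ≈ PN × (exposed cases) = 0.71560 × 1474 ≈ 1054.79.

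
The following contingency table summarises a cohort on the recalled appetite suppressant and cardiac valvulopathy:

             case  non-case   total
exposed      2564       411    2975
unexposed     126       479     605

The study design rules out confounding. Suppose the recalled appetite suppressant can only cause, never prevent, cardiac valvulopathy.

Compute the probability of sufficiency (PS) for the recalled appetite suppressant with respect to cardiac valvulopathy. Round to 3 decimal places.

p₁ = P(outcome | exposed) = 2564/2975 = 0.86185
p₀ = P(outcome | unexposed) = 126/605 = 0.20826
Under exogeneity and monotonicity, PS = (p₁ − p₀)/(1 − p₀).
PS = (0.86185 − 0.20826) / 0.79174 ≈ 0.8255

PS ≈ 0.826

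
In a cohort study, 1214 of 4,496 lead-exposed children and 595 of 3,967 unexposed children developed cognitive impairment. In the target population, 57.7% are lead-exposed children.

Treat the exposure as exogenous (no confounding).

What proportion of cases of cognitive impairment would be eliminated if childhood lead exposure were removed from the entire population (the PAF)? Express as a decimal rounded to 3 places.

p₁ = P(outcome | exposed) = 1214/4496 = 0.27002
p₀ = P(outcome | unexposed) = 595/3967 = 0.14999
Overall risk P(Y=1) = π·p₁ + (1−π)·p₀ = 0.577×0.27002 + 0.423×0.14999 = 0.21924.
Under exogeneity, PAF = [P(Y=1) − p₀] / P(Y=1).
PAF = (0.21924 − 0.14999) / 0.21924 ≈ 0.3159

PAF ≈ 0.316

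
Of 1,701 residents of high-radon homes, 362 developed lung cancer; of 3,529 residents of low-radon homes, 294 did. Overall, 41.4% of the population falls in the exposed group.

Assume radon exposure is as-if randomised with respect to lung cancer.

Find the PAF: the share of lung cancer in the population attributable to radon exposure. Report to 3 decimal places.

p₁ = P(outcome | exposed) = 362/1701 = 0.21282
p₀ = P(outcome | unexposed) = 294/3529 = 0.08331
Overall risk P(Y=1) = π·p₁ + (1−π)·p₀ = 0.414×0.21282 + 0.586×0.08331 = 0.13693.
Under exogeneity, PAF = [P(Y=1) − p₀] / P(Y=1).
PAF = (0.13693 − 0.08331) / 0.13693 ≈ 0.3916

PAF ≈ 0.392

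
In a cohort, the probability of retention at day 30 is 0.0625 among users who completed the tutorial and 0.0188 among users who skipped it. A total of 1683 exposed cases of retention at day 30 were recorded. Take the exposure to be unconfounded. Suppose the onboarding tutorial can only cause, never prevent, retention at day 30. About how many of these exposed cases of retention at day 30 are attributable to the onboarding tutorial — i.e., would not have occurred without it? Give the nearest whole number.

Let p₁ = 0.0625, p₀ = 0.0188.
PN = (p₁ − p₀)/p₁ = (0.0625 − 0.0188) / 0.0625 ≈ 0.69920.
Attributable cases ≈ PN × (exposed cases) = 0.69920 × 1683 ≈ 1176.75.

about 1177 cases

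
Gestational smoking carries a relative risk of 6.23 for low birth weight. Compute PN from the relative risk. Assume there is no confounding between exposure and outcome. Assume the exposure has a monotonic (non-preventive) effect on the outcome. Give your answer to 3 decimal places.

Under exogeneity and monotonicity, PN = (RR − 1) / RR = 1 − 1/RR.
PN = (6.23 − 1) / 6.23 = 5.23 / 6.23 ≈ 0.8395

PN ≈ 0.839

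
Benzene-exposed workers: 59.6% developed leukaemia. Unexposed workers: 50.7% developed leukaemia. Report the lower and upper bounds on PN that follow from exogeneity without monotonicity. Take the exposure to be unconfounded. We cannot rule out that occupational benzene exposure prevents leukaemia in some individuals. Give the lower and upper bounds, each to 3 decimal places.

0.149 ≤ PN ≤ 0.827

p₁ = 0.596, p₀ = 0.507.
Under exogeneity alone the bounds on PN are max{0,(p₁−p₀)/p₁} ≤ PN ≤ min{1,(1−p₀)/p₁}.
  lower = (p₁ − p₀)/p₁ = 0.089 / 0.596 ≈ 0.1493
  upper = min{1, (1 − p₀)/p₁} = 0.493 / 0.596 ≈ 0.8272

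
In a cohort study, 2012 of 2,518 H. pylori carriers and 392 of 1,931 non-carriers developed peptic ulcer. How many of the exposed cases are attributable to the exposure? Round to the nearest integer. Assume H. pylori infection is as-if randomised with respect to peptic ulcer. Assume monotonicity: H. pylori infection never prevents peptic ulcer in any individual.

about 1501 cases

p₁ = P(outcome | exposed) = 2012/2518 = 0.79905
p₀ = P(outcome | unexposed) = 392/1931 = 0.203
PN = (p₁ − p₀)/p₁ = (0.79905 − 0.203) / 0.79905 ≈ 0.74594.
Attributable cases ≈ PN × (exposed cases) = 0.74594 × 2012 ≈ 1500.84.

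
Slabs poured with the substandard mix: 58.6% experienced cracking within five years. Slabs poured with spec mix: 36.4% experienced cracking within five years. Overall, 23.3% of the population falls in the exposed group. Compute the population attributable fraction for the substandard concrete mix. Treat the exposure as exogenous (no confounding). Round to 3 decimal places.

PAF ≈ 0.124

p₁ = 0.586, p₀ = 0.364.
Overall risk P(Y=1) = π·p₁ + (1−π)·p₀ = 0.233×0.586 + 0.767×0.364 = 0.41573.
Under exogeneity, PAF = [P(Y=1) − p₀] / P(Y=1).
PAF = (0.41573 − 0.364) / 0.41573 ≈ 0.1244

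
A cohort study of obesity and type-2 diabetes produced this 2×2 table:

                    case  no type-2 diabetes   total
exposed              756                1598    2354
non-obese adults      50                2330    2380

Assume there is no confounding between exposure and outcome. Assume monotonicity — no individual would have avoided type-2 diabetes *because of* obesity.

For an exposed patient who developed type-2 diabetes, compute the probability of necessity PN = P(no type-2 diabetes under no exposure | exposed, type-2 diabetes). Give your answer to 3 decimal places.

p₁ = P(outcome | exposed) = 756/2354 = 0.32116
p₀ = P(outcome | unexposed) = 50/2380 = 0.021008
Under exogeneity and monotonicity, PN = (p₁ − p₀)/p₁.
PN = (0.32116 − 0.021008) / 0.32116 ≈ 0.9346

PN ≈ 0.935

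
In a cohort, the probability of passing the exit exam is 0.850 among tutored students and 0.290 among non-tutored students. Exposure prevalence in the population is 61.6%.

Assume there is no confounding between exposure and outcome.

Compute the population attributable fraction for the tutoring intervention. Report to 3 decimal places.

PAF ≈ 0.543

Let p₁ = 0.85, p₀ = 0.29.
Overall risk P(Y=1) = π·p₁ + (1−π)·p₀ = 0.616×0.85 + 0.384×0.29 = 0.63496.
Under exogeneity, PAF = [P(Y=1) − p₀] / P(Y=1).
PAF = (0.63496 − 0.29) / 0.63496 ≈ 0.5433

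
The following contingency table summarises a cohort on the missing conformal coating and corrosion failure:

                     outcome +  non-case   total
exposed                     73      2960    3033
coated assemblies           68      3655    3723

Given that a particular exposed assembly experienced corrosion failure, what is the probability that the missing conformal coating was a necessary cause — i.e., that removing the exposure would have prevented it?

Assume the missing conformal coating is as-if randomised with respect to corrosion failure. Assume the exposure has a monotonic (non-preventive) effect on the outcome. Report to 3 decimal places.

p₁ = P(outcome | exposed) = 73/3033 = 0.024069
p₀ = P(outcome | unexposed) = 68/3723 = 0.018265
Under exogeneity and monotonicity, PN = (p₁ − p₀) / p₁.
PN = (0.024069 − 0.018265) / 0.024069 = 0.0058037 / 0.024069 ≈ 0.2411

PN ≈ 0.241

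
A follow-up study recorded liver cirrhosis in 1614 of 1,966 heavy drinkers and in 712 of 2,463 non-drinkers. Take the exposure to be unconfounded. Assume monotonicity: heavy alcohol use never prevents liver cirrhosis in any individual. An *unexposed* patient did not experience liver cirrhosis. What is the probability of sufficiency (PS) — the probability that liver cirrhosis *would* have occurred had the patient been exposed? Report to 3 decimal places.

p₁ = P(outcome | exposed) = 1614/1966 = 0.82096
p₀ = P(outcome | unexposed) = 712/2463 = 0.28908
Under exogeneity and monotonicity, PS = (p₁ − p₀) / (1 − p₀).
PS = (0.82096 − 0.28908) / (1 − 0.28908) = 0.53188 / 0.71092 ≈ 0.7482

PS ≈ 0.748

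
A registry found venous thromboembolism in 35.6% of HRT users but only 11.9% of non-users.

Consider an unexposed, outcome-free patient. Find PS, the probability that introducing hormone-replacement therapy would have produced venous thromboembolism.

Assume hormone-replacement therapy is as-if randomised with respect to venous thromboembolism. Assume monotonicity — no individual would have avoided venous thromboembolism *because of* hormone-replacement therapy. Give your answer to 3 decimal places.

PS ≈ 0.269

p₁ = 0.356, p₀ = 0.119.
Under exogeneity and monotonicity, PS = (p₁ − p₀) / (1 − p₀).
PS = (0.356 − 0.119) / (1 − 0.119) = 0.237 / 0.881 ≈ 0.2690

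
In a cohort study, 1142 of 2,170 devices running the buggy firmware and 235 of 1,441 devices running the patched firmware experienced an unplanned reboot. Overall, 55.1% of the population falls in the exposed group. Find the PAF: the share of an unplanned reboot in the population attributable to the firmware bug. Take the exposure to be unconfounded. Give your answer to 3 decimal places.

p₁ = P(outcome | exposed) = 1142/2170 = 0.52627
p₀ = P(outcome | unexposed) = 235/1441 = 0.16308
Overall risk P(Y=1) = π·p₁ + (1−π)·p₀ = 0.551×0.52627 + 0.449×0.16308 = 0.3632.
Under exogeneity, PAF = [P(Y=1) − p₀] / P(Y=1).
PAF = (0.3632 − 0.16308) / 0.3632 ≈ 0.5510

PAF ≈ 0.551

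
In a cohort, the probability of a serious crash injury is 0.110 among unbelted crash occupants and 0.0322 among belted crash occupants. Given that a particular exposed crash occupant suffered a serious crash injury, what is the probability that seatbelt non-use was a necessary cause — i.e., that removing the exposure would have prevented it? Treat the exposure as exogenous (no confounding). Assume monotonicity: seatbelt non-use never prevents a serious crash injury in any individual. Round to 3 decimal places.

Let p₁ = 0.11, p₀ = 0.0322.
Under exogeneity and monotonicity, PN = (p₁ − p₀) / p₁.
PN = (0.11 − 0.0322) / 0.11 = 0.0778 / 0.11 ≈ 0.7073

PN ≈ 0.707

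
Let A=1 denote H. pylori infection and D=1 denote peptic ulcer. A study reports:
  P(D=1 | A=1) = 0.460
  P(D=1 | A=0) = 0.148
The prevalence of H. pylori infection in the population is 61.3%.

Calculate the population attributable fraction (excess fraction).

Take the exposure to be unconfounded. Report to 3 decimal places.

PAF ≈ 0.564

Let p₁ = 0.46, p₀ = 0.148.
Overall risk P(Y=1) = π·p₁ + (1−π)·p₀ = 0.613×0.46 + 0.387×0.148 = 0.33926.
Under exogeneity, PAF = [P(Y=1) − p₀] / P(Y=1).
PAF = (0.33926 − 0.148) / 0.33926 ≈ 0.5638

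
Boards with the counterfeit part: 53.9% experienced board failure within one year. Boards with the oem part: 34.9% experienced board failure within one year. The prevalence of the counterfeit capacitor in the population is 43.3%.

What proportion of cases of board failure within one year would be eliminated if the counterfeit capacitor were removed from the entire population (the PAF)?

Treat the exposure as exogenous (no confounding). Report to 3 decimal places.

p₁ = 0.539, p₀ = 0.349.
Overall risk P(Y=1) = π·p₁ + (1−π)·p₀ = 0.433×0.539 + 0.567×0.349 = 0.43127.
Under exogeneity, PAF = [P(Y=1) − p₀] / P(Y=1).
PAF = (0.43127 − 0.349) / 0.43127 ≈ 0.1908

PAF ≈ 0.191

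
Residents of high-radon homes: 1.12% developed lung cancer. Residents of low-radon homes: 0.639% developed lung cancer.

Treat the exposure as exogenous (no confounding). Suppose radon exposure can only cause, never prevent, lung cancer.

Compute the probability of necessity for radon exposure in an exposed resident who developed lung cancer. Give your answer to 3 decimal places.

PN ≈ 0.429

p₁ = 0.0112, p₀ = 0.00639.
Under exogeneity and monotonicity, PN = (p₁ − p₀) / p₁.
PN = (0.0112 − 0.00639) / 0.0112 = 0.00481 / 0.0112 ≈ 0.4295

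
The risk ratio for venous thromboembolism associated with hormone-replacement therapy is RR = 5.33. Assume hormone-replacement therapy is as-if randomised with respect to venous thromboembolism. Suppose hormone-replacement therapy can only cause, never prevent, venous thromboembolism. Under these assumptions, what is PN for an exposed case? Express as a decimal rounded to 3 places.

Under exogeneity and monotonicity, PN = (RR − 1) / RR = 1 − 1/RR.
PN = (5.33 − 1) / 5.33 = 4.33 / 5.33 ≈ 0.8124

PN ≈ 0.812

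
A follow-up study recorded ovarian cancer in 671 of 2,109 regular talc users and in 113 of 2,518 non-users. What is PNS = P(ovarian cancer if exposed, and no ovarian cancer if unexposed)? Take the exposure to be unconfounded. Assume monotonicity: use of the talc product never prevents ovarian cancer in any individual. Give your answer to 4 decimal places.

PNS ≈ 0.2733

p₁ = P(outcome | exposed) = 671/2109 = 0.31816
p₀ = P(outcome | unexposed) = 113/2518 = 0.044877
Under exogeneity and monotonicity, PNS = p₁ − p₀.
PNS = 0.31816 − 0.044877 = 0.27328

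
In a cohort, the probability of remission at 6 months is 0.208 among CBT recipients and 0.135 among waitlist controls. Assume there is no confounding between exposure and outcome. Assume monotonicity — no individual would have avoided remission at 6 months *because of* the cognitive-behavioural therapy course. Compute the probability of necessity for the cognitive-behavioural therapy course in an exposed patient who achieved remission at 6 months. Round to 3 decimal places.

PN ≈ 0.351

Let p₁ = 0.208, p₀ = 0.135.
Under exogeneity and monotonicity, PN = (p₁ − p₀) / p₁.
PN = (0.208 − 0.135) / 0.208 = 0.073 / 0.208 ≈ 0.3510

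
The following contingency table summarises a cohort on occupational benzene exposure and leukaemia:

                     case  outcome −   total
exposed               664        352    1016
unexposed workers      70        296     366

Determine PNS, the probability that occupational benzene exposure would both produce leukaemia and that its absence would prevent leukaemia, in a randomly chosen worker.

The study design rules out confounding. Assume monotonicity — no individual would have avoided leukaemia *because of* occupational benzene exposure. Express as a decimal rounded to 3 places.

p₁ = P(outcome | exposed) = 664/1016 = 0.65354
p₀ = P(outcome | unexposed) = 70/366 = 0.19126
Under exogeneity and monotonicity, PNS = p₁ − p₀.
PNS = 0.65354 − 0.19126 = 0.46229

PNS ≈ 0.462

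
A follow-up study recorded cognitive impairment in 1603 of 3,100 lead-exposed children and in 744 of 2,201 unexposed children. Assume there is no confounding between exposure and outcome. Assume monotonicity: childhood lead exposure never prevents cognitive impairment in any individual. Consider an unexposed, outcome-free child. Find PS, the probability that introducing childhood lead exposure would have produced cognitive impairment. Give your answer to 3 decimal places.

p₁ = P(outcome | exposed) = 1603/3100 = 0.5171
p₀ = P(outcome | unexposed) = 744/2201 = 0.33803
Under exogeneity and monotonicity, PS = (p₁ − p₀) / (1 − p₀).
PS = (0.5171 − 0.33803) / (1 − 0.33803) = 0.17907 / 0.66197 ≈ 0.2705

PS ≈ 0.271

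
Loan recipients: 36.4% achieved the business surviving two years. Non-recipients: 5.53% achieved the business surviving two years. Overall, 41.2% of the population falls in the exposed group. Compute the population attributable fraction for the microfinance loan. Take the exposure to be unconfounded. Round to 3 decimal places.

PAF ≈ 0.697

p₁ = 0.364, p₀ = 0.0553.
Overall risk P(Y=1) = π·p₁ + (1−π)·p₀ = 0.412×0.364 + 0.588×0.0553 = 0.18248.
Under exogeneity, PAF = [P(Y=1) − p₀] / P(Y=1).
PAF = (0.18248 − 0.0553) / 0.18248 ≈ 0.6970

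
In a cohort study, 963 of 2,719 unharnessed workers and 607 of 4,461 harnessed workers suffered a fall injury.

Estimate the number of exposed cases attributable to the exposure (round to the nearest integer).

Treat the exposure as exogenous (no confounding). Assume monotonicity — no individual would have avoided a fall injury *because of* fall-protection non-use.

about 593 cases

p₁ = P(outcome | exposed) = 963/2719 = 0.35417
p₀ = P(outcome | unexposed) = 607/4461 = 0.13607
PN = (p₁ − p₀)/p₁ = (0.35417 − 0.13607) / 0.35417 ≈ 0.61582.
Attributable cases ≈ PN × (exposed cases) = 0.61582 × 963 ≈ 593.03.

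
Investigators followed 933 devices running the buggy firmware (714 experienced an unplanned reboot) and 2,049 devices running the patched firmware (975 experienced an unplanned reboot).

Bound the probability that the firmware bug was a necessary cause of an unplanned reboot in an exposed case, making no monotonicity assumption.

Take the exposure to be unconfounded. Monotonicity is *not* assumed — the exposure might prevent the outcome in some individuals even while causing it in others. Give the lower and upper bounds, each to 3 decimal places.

p₁ = P(outcome | exposed) = 714/933 = 0.76527
p₀ = P(outcome | unexposed) = 975/2049 = 0.47584
Under exogeneity alone the bounds on PN are max{0,(p₁−p₀)/p₁} ≤ PN ≤ min{1,(1−p₀)/p₁}.
  lower = (p₁ − p₀)/p₁ = 0.28943 / 0.76527 ≈ 0.3782
  upper = min{1, (1 − p₀)/p₁} = 0.52416 / 0.76527 ≈ 0.6849

0.378 ≤ PN ≤ 0.685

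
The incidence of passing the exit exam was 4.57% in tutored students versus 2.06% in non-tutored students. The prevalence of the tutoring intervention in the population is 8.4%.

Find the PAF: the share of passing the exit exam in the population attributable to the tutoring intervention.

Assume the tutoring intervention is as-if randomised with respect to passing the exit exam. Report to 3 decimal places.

p₁ = 0.0457, p₀ = 0.0206.
Overall risk P(Y=1) = π·p₁ + (1−π)·p₀ = 0.084×0.0457 + 0.916×0.0206 = 0.022708.
Under exogeneity, PAF = [P(Y=1) − p₀] / P(Y=1).
PAF = (0.022708 − 0.0206) / 0.022708 ≈ 0.0928

PAF ≈ 0.093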